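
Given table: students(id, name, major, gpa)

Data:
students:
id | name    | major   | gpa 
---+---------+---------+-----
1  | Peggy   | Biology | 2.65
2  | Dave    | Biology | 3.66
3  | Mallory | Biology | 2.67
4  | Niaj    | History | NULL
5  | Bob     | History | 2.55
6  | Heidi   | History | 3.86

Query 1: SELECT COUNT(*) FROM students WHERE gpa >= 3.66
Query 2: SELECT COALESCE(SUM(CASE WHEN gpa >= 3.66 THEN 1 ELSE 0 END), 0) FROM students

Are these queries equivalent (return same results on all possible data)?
Yes, equivalent

Both queries return: [(2,)]

Reason: COUNT with WHERE vs conditional SUM (COALESCE handles empty-table NULL)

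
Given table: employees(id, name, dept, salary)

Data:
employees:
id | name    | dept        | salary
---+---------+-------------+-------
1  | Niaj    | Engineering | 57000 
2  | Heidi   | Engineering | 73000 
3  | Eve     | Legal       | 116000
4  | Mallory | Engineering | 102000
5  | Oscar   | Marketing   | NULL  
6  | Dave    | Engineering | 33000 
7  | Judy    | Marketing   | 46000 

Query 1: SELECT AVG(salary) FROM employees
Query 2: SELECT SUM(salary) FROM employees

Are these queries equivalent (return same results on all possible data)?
No, not equivalent

Query 1 returns: [(71166.66666666667,)]
Query 2 returns: [(427000,)]

Reason: AVG vs SUM give different aggregate values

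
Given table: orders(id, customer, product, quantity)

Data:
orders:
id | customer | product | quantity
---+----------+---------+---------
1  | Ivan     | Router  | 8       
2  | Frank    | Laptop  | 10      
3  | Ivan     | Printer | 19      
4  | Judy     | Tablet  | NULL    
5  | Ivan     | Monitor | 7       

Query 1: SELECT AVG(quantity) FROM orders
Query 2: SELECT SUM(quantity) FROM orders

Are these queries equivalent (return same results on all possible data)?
No, not equivalent

Query 1 returns: [(11.0,)]
Query 2 returns: [(44,)]

Reason: AVG vs SUM give different aggregate values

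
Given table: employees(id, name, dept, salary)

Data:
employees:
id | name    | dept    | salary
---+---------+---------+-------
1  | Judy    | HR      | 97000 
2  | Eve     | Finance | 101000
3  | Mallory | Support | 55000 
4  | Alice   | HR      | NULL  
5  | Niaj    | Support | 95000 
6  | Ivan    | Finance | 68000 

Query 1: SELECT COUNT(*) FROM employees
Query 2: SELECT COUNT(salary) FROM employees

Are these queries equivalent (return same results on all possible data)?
No, not equivalent

Query 1 returns: [(6,)]
Query 2 returns: [(5,)]

Reason: COUNT(*) includes NULLs, COUNT(column) excludes them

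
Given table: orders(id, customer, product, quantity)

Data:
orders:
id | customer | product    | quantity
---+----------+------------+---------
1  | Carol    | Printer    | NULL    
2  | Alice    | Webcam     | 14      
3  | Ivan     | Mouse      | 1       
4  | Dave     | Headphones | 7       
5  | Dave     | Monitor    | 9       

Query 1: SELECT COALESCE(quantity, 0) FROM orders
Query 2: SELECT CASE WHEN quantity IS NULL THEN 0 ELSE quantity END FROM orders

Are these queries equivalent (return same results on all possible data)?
Yes, equivalent

Both queries return: [(0,), (1,), (7,), (9,), (14,)]

Reason: COALESCE vs CASE for NULL handling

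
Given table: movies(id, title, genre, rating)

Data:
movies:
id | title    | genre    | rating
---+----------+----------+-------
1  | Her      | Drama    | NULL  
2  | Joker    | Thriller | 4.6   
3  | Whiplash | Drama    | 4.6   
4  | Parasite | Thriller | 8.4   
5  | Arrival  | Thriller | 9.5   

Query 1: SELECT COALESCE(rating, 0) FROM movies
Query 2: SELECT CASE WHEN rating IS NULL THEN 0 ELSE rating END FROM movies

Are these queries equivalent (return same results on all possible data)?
Yes, equivalent

Both queries return: [(0,), (4.6,), (4.6,), (8.4,), (9.5,)]

Reason: COALESCE vs CASE for NULL handling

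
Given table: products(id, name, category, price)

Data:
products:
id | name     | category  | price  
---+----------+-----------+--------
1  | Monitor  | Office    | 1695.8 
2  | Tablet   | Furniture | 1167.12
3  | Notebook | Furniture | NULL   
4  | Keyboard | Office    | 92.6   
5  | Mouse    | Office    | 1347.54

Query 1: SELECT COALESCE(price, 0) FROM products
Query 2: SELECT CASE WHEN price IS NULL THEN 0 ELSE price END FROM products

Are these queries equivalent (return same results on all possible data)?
Yes, equivalent

Both queries return: [(0,), (92.6,), (1167.12,), (1347.54,), (1695.8,)]

Reason: COALESCE vs CASE for NULL handling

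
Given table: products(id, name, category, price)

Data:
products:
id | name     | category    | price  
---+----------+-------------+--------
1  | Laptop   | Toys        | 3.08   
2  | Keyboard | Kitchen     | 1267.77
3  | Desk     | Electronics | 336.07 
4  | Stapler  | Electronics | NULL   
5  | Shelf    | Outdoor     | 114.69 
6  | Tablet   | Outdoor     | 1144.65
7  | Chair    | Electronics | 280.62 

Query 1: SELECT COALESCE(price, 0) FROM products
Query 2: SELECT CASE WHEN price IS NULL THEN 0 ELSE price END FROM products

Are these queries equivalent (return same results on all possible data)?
Yes, equivalent

Both queries return: [(0,), (3.08,), (114.69,), (280.62,), (336.07,), (1144.65,), (1267.77,)]

Reason: COALESCE vs CASE for NULL handling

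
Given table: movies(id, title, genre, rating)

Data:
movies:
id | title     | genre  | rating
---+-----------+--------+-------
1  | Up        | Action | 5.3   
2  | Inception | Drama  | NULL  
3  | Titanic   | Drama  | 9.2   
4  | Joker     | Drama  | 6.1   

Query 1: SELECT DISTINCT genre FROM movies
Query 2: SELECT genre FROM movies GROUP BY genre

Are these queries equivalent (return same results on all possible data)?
Yes, equivalent

Both queries return: [('Action',), ('Drama',)]

Reason: Both get unique genres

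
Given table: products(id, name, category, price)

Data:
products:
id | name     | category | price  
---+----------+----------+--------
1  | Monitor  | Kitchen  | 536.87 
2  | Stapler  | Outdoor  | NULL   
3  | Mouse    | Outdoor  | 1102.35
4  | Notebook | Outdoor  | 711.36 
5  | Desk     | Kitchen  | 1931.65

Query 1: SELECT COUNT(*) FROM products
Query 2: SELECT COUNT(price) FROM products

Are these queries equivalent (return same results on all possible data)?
No, not equivalent

Query 1 returns: [(5,)]
Query 2 returns: [(4,)]

Reason: COUNT(*) includes NULLs, COUNT(column) excludes them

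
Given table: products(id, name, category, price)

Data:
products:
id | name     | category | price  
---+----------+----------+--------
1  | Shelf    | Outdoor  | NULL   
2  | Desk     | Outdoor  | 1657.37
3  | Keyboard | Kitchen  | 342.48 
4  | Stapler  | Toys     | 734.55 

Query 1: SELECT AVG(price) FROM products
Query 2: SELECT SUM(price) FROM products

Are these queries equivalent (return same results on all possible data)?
No, not equivalent

Query 1 returns: [(911.4666666666666,)]
Query 2 returns: [(2734.3999999999996,)]

Reason: AVG vs SUM give different aggregate values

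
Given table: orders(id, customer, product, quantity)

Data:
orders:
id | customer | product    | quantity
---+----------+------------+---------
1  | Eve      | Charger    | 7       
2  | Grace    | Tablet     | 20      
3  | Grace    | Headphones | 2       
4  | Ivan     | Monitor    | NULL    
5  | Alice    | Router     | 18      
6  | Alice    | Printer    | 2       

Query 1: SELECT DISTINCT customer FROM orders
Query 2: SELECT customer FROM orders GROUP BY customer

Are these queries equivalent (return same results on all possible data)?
Yes, equivalent

Both queries return: [('Alice',), ('Eve',), ('Grace',), ('Ivan',)]

Reason: Both get unique customers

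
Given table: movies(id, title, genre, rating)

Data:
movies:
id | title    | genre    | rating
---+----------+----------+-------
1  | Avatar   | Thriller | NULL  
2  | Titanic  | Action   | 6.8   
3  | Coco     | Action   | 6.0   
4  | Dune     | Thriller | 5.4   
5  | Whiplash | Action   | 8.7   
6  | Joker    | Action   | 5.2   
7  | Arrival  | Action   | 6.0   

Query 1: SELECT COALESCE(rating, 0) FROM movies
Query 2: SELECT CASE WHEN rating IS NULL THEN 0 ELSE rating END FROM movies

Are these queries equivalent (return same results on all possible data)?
Yes, equivalent

Both queries return: [(0,), (5.2,), (5.4,), (6.0,), (6.0,), (6.8,), (8.7,)]

Reason: COALESCE vs CASE for NULL handling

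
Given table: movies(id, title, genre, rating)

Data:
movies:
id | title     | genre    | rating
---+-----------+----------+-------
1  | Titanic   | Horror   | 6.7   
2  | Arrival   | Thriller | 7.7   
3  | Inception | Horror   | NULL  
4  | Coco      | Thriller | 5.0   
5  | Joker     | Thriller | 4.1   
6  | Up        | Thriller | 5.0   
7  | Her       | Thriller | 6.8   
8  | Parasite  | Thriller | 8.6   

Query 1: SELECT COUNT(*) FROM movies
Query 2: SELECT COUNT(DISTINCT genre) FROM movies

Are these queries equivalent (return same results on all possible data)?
No, not equivalent

Query 1 returns: [(8,)]
Query 2 returns: [(2,)]

Reason: COUNT(*) counts rows, COUNT(DISTINCT genre) counts unique genres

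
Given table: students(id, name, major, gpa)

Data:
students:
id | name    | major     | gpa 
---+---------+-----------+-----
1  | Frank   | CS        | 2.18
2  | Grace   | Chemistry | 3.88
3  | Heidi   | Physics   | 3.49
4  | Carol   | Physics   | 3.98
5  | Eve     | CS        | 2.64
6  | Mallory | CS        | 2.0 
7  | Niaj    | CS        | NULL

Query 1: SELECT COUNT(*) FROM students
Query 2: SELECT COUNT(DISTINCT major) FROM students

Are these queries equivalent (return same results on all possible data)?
No, not equivalent

Query 1 returns: [(7,)]
Query 2 returns: [(3,)]

Reason: COUNT(*) counts rows, COUNT(DISTINCT major) counts unique majors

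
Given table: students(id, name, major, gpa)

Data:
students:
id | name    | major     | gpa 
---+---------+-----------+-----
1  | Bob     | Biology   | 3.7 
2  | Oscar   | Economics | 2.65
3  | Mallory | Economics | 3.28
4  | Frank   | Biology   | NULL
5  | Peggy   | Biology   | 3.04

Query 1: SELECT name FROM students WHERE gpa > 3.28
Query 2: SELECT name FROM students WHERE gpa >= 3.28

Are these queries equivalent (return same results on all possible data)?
No, not equivalent

Query 1 returns: [('Bob',)]
Query 2 returns: [('Bob',), ('Mallory',)]

Reason: > vs >= gives different results when gpa = 3.28 exists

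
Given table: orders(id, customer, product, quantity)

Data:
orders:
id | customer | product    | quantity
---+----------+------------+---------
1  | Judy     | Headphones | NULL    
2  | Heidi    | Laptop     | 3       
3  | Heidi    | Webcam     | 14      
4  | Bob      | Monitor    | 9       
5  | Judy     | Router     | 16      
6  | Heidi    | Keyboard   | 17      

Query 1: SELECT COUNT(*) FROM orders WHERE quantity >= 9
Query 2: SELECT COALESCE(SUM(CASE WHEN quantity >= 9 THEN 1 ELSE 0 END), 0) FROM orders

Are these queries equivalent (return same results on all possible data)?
Yes, equivalent

Both queries return: [(4,)]

Reason: COUNT with WHERE vs conditional SUM (COALESCE handles empty-table NULL)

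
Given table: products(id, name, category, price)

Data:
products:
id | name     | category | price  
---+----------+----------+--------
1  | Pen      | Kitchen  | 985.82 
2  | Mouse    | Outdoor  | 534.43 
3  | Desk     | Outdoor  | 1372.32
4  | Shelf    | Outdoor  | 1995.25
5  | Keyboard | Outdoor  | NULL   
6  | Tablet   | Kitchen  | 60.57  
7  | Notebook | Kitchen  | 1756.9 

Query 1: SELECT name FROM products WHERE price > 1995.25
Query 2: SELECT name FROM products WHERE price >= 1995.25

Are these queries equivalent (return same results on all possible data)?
No, not equivalent

Query 1 returns: []
Query 2 returns: [('Shelf',)]

Reason: > vs >= gives different results when price = 1995.25 exists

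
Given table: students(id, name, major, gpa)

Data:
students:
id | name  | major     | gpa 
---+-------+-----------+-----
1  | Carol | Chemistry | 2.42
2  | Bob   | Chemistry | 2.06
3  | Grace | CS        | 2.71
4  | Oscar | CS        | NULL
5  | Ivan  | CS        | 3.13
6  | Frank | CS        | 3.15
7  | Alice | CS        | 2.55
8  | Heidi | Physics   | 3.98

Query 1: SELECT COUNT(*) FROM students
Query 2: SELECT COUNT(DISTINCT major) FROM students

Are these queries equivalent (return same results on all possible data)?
No, not equivalent

Query 1 returns: [(8,)]
Query 2 returns: [(3,)]

Reason: COUNT(*) counts rows, COUNT(DISTINCT major) counts unique majors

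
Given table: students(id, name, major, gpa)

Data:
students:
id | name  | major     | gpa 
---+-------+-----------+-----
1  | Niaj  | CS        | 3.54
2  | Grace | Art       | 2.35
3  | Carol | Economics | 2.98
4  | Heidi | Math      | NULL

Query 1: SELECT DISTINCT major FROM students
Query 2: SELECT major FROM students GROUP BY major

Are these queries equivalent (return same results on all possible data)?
Yes, equivalent

Both queries return: [('Art',), ('CS',), ('Economics',), ('Math',)]

Reason: Both get unique majors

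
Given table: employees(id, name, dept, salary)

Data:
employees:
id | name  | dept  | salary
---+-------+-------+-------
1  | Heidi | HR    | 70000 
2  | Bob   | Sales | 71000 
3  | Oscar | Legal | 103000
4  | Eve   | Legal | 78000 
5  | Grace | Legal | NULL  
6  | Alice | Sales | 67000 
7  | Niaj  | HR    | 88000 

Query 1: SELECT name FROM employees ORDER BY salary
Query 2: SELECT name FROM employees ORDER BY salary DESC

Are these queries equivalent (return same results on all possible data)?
No, not equivalent

Query 1 returns: [('Grace',), ('Alice',), ('Heidi',), ('Bob',), ('Eve',), ('Niaj',), ('Oscar',)]
Query 2 returns: [('Oscar',), ('Niaj',), ('Eve',), ('Bob',), ('Heidi',), ('Alice',), ('Grace',)]

Reason: ASC vs DESC gives opposite ordering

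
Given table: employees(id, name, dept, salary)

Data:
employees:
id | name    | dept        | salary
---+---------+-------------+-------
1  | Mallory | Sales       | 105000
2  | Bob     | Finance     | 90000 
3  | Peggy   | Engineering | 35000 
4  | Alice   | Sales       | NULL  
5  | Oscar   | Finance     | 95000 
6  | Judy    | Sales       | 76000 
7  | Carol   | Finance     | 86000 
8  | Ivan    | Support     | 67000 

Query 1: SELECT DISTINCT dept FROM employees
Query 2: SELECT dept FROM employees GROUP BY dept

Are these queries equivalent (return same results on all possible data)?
Yes, equivalent

Both queries return: [('Engineering',), ('Finance',), ('Sales',), ('Support',)]

Reason: Both get unique depts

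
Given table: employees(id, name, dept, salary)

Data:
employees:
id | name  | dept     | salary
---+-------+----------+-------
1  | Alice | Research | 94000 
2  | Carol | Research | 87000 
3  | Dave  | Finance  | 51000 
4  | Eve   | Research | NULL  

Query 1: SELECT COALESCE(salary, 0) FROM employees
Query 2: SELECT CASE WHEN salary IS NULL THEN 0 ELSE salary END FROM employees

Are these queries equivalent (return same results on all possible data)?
Yes, equivalent

Both queries return: [(0,), (51000,), (87000,), (94000,)]

Reason: COALESCE vs CASE for NULL handling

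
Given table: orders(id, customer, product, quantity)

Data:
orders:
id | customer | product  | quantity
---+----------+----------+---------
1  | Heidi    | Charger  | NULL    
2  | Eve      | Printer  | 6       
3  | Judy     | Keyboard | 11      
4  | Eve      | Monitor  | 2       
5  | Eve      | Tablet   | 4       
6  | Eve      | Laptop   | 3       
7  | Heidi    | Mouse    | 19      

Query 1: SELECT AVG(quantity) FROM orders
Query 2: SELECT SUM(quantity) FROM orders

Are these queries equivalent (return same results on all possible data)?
No, not equivalent

Query 1 returns: [(7.5,)]
Query 2 returns: [(45,)]

Reason: AVG vs SUM give different aggregate values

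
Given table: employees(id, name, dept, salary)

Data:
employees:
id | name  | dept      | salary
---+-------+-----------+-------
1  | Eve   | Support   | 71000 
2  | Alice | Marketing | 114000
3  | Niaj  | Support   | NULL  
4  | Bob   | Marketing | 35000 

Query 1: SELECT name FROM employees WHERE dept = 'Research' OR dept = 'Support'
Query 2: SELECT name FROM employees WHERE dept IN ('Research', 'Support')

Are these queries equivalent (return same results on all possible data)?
Yes, equivalent

Both queries return: [('Eve',), ('Niaj',)]

Reason: OR vs IN are equivalent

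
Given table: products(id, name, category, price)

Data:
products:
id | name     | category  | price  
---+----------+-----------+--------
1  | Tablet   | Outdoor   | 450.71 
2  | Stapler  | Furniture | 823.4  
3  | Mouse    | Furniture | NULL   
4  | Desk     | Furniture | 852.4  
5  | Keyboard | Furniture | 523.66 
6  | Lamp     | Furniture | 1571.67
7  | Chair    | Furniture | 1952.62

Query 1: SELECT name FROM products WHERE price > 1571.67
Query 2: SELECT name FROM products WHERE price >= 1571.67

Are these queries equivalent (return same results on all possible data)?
No, not equivalent

Query 1 returns: [('Chair',)]
Query 2 returns: [('Lamp',), ('Chair',)]

Reason: > vs >= gives different results when price = 1571.67 exists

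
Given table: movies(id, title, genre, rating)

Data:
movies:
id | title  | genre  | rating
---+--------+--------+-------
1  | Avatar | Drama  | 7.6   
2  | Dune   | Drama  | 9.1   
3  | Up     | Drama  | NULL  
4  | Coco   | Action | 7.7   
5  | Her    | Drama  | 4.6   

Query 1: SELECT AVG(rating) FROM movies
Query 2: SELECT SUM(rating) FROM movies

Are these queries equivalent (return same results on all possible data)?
No, not equivalent

Query 1 returns: [(7.25,)]
Query 2 returns: [(29.0,)]

Reason: AVG vs SUM give different aggregate values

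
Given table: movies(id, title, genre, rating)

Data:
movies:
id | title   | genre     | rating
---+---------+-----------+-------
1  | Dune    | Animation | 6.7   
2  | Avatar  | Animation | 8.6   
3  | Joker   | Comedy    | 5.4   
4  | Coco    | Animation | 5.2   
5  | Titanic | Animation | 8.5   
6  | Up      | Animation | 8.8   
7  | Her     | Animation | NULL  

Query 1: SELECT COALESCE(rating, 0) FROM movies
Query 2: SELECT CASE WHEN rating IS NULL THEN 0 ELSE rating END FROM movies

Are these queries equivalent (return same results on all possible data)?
Yes, equivalent

Both queries return: [(0,), (5.2,), (5.4,), (6.7,), (8.5,), (8.6,), (8.8,)]

Reason: COALESCE vs CASE for NULL handling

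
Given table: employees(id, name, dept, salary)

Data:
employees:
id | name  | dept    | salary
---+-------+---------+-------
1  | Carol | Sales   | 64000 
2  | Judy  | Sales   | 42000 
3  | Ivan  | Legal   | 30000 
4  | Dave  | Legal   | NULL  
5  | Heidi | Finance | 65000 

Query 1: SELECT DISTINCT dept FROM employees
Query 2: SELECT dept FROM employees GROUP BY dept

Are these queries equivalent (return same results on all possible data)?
Yes, equivalent

Both queries return: [('Finance',), ('Legal',), ('Sales',)]

Reason: Both get unique depts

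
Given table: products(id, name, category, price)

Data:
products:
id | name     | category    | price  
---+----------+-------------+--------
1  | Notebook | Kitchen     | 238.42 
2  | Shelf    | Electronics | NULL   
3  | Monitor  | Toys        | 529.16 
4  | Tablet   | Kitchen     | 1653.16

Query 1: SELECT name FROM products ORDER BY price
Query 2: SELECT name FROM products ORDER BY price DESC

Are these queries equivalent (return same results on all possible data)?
No, not equivalent

Query 1 returns: [('Shelf',), ('Notebook',), ('Monitor',), ('Tablet',)]
Query 2 returns: [('Tablet',), ('Monitor',), ('Notebook',), ('Shelf',)]

Reason: ASC vs DESC gives opposite ordering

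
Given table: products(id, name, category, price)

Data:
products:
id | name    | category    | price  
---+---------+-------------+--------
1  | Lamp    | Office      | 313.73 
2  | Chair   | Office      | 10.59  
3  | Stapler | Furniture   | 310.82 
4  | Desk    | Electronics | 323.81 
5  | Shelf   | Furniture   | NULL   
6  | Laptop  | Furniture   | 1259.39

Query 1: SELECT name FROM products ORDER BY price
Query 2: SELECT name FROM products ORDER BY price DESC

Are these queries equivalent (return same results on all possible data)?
No, not equivalent

Query 1 returns: [('Shelf',), ('Chair',), ('Stapler',), ('Lamp',), ('Desk',), ('Laptop',)]
Query 2 returns: [('Laptop',), ('Desk',), ('Lamp',), ('Stapler',), ('Chair',), ('Shelf',)]

Reason: ASC vs DESC gives opposite ordering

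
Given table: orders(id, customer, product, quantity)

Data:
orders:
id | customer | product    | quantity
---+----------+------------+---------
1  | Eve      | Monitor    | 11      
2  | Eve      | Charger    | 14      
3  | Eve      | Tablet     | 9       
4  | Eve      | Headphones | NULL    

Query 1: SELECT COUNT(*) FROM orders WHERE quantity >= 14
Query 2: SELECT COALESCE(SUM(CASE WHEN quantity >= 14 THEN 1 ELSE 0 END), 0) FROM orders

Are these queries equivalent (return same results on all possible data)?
Yes, equivalent

Both queries return: [(1,)]

Reason: COUNT with WHERE vs conditional SUM (COALESCE handles empty-table NULL)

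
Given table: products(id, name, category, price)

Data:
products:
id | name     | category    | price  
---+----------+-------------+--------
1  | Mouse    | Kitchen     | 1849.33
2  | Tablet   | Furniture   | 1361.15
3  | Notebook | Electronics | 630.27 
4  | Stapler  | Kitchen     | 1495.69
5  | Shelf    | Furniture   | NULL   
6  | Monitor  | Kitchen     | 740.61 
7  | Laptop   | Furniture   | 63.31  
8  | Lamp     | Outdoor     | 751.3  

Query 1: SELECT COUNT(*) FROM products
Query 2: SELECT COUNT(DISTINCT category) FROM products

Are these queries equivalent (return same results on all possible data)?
No, not equivalent

Query 1 returns: [(8,)]
Query 2 returns: [(4,)]

Reason: COUNT(*) counts rows, COUNT(DISTINCT category) counts unique categorys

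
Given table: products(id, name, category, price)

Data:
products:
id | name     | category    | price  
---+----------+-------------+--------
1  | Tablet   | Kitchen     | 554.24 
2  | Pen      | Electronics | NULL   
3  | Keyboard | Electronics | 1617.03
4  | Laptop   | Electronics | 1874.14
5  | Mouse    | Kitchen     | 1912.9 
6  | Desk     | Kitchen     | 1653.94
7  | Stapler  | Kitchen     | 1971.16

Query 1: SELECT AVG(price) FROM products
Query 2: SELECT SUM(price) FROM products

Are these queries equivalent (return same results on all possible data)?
No, not equivalent

Query 1 returns: [(1597.235,)]
Query 2 returns: [(9583.41,)]

Reason: AVG vs SUM give different aggregate values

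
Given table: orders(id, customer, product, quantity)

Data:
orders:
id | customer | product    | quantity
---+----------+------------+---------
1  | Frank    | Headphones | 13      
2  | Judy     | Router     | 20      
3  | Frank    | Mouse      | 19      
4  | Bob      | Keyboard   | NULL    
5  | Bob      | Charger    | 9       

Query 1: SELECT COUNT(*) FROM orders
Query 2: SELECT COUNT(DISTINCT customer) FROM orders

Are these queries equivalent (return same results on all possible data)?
No, not equivalent

Query 1 returns: [(5,)]
Query 2 returns: [(3,)]

Reason: COUNT(*) counts rows, COUNT(DISTINCT customer) counts unique customers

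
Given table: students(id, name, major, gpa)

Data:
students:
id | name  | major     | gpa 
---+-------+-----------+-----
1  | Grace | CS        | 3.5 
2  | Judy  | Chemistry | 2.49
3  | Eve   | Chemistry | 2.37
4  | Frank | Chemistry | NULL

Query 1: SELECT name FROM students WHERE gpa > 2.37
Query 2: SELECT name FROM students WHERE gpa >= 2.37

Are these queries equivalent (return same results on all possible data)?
No, not equivalent

Query 1 returns: [('Grace',), ('Judy',)]
Query 2 returns: [('Grace',), ('Judy',), ('Eve',)]

Reason: > vs >= gives different results when gpa = 2.37 exists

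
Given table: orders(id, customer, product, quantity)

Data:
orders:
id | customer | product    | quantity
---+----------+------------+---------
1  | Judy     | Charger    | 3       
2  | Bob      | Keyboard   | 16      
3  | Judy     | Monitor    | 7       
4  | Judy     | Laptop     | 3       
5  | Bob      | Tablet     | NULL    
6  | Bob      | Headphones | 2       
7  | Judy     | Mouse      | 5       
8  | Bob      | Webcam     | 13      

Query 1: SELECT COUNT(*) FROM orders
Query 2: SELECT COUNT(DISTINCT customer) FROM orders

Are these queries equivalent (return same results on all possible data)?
No, not equivalent

Query 1 returns: [(8,)]
Query 2 returns: [(2,)]

Reason: COUNT(*) counts rows, COUNT(DISTINCT customer) counts unique customers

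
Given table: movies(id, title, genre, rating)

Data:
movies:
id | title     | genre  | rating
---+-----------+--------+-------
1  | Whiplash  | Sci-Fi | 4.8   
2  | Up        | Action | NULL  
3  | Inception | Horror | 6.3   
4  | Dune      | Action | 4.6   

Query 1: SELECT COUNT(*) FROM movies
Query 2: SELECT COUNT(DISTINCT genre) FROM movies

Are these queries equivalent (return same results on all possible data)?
No, not equivalent

Query 1 returns: [(4,)]
Query 2 returns: [(3,)]

Reason: COUNT(*) counts rows, COUNT(DISTINCT genre) counts unique genres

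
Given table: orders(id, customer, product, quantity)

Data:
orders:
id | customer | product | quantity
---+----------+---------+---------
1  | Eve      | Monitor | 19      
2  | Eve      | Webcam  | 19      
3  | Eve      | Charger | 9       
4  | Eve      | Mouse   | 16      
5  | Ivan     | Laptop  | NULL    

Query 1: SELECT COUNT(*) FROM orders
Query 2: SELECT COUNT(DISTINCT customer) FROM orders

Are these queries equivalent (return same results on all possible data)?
No, not equivalent

Query 1 returns: [(5,)]
Query 2 returns: [(2,)]

Reason: COUNT(*) counts rows, COUNT(DISTINCT customer) counts unique customers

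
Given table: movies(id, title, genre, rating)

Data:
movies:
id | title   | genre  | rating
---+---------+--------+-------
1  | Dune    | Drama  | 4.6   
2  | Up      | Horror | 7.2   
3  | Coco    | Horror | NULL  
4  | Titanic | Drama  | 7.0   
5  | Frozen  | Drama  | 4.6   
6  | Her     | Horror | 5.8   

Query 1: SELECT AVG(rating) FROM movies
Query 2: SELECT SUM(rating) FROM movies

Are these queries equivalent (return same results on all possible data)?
No, not equivalent

Query 1 returns: [(5.84,)]
Query 2 returns: [(29.2,)]

Reason: AVG vs SUM give different aggregate values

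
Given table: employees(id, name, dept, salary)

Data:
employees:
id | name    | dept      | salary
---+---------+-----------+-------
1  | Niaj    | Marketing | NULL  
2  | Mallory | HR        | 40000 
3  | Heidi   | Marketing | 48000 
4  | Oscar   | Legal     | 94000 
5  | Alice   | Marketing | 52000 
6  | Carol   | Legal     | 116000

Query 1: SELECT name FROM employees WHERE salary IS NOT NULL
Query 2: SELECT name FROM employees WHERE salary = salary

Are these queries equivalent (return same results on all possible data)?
Yes, equivalent

Both queries return: [('Alice',), ('Carol',), ('Heidi',), ('Mallory',), ('Oscar',)]

Reason: IS NOT NULL vs self-equality (both exclude NULLs)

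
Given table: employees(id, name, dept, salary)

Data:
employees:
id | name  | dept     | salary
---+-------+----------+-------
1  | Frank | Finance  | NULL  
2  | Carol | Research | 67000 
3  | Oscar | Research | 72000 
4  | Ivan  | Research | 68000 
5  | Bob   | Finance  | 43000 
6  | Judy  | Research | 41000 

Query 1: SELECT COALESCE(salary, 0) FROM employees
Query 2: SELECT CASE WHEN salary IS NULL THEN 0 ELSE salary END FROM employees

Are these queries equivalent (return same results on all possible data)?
Yes, equivalent

Both queries return: [(0,), (41000,), (43000,), (67000,), (68000,), (72000,)]

Reason: COALESCE vs CASE for NULL handling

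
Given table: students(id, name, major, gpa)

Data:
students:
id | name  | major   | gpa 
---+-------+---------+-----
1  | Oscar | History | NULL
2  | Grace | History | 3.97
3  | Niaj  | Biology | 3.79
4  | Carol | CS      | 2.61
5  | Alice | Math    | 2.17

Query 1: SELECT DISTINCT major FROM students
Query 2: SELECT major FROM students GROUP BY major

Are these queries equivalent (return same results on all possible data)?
Yes, equivalent

Both queries return: [('Biology',), ('CS',), ('History',), ('Math',)]

Reason: Both get unique majors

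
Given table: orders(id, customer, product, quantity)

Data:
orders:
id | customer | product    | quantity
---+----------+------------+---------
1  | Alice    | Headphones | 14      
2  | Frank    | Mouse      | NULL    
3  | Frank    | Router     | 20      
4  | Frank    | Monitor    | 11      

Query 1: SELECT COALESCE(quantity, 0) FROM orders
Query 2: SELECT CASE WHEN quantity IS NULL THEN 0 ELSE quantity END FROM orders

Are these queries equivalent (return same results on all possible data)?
Yes, equivalent

Both queries return: [(0,), (11,), (14,), (20,)]

Reason: COALESCE vs CASE for NULL handling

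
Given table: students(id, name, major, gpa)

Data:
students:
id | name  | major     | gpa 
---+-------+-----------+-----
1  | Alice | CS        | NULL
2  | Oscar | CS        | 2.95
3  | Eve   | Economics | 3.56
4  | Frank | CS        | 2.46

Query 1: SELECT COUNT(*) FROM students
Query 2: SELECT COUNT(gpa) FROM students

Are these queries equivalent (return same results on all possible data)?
No, not equivalent

Query 1 returns: [(4,)]
Query 2 returns: [(3,)]

Reason: COUNT(*) includes NULLs, COUNT(column) excludes them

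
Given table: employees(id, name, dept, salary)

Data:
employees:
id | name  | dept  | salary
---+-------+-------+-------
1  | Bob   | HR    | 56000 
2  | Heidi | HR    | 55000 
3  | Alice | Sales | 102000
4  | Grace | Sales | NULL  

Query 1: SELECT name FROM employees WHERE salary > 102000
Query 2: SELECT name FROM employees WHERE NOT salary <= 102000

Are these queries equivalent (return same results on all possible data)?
Yes, equivalent

Both queries return: []

Reason: Both filter salary > 102000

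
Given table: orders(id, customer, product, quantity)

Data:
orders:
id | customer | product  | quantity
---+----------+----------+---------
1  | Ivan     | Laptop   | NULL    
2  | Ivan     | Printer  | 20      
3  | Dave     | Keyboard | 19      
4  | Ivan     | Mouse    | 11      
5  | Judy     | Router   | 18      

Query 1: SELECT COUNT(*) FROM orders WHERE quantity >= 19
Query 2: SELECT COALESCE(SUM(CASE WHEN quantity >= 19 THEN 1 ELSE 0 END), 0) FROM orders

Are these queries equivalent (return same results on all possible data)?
Yes, equivalent

Both queries return: [(2,)]

Reason: COUNT with WHERE vs conditional SUM (COALESCE handles empty-table NULL)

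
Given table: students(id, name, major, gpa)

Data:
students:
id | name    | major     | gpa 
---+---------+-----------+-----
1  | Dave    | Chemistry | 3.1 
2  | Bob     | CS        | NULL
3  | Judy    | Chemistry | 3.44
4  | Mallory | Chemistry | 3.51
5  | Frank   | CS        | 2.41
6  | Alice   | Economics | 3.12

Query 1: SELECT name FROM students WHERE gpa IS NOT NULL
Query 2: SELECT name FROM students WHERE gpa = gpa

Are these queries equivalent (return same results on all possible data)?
Yes, equivalent

Both queries return: [('Alice',), ('Dave',), ('Frank',), ('Judy',), ('Mallory',)]

Reason: IS NOT NULL vs self-equality (both exclude NULLs)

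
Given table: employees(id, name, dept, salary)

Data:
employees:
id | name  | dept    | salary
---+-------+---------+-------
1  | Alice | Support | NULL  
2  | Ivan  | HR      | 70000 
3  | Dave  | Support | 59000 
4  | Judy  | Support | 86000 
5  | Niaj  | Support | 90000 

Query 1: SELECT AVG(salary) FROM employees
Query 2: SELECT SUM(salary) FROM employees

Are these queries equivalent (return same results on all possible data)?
No, not equivalent

Query 1 returns: [(76250.0,)]
Query 2 returns: [(305000,)]

Reason: AVG vs SUM give different aggregate values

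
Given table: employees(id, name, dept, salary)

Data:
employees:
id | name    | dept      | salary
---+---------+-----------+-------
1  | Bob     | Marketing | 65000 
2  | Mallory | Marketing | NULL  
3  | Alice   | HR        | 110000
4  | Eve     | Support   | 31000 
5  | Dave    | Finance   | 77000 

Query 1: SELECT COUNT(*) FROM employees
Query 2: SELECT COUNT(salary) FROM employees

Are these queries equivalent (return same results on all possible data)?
No, not equivalent

Query 1 returns: [(5,)]
Query 2 returns: [(4,)]

Reason: COUNT(*) includes NULLs, COUNT(column) excludes them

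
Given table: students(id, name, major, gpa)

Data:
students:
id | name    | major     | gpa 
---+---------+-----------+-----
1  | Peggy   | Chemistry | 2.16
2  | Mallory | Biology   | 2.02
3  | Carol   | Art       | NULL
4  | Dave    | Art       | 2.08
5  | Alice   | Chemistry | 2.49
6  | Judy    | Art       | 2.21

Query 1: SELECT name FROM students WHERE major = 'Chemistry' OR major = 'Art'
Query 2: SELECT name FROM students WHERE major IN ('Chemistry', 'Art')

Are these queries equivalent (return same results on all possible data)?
Yes, equivalent

Both queries return: [('Alice',), ('Carol',), ('Dave',), ('Judy',), ('Peggy',)]

Reason: OR vs IN are equivalent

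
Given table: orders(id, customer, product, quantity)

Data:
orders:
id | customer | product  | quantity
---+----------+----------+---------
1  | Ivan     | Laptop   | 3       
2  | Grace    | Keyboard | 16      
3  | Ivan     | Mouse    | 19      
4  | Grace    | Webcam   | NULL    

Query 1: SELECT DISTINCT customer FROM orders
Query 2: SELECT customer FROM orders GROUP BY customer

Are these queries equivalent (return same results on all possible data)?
Yes, equivalent

Both queries return: [('Grace',), ('Ivan',)]

Reason: Both get unique customers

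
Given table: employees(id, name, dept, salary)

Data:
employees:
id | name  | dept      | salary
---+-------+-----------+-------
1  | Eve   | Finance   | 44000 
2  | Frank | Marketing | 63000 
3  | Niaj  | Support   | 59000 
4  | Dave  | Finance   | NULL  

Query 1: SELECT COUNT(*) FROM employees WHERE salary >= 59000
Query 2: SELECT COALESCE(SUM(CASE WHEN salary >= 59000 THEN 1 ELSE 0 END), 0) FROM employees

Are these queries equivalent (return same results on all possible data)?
Yes, equivalent

Both queries return: [(2,)]

Reason: COUNT with WHERE vs conditional SUM (COALESCE handles empty-table NULL)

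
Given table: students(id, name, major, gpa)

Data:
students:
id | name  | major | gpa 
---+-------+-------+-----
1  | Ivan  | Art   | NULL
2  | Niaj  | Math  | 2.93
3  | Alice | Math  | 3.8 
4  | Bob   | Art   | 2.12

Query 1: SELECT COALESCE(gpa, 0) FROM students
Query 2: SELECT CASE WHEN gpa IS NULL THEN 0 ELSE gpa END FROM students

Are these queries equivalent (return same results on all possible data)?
Yes, equivalent

Both queries return: [(0,), (2.12,), (2.93,), (3.8,)]

Reason: COALESCE vs CASE for NULL handling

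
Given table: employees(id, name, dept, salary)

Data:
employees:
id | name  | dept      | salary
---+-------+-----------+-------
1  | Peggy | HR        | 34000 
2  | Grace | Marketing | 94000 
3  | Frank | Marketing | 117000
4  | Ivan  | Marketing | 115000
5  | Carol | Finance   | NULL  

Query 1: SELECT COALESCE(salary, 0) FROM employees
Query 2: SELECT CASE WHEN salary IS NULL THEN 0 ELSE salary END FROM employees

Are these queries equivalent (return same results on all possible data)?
Yes, equivalent

Both queries return: [(0,), (34000,), (94000,), (115000,), (117000,)]

Reason: COALESCE vs CASE for NULL handling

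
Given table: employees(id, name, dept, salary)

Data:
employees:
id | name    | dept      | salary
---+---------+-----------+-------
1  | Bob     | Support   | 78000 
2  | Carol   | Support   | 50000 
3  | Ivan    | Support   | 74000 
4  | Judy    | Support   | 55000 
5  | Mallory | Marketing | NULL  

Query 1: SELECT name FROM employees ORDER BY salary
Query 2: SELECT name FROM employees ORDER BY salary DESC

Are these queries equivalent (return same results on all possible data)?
No, not equivalent

Query 1 returns: [('Mallory',), ('Carol',), ('Judy',), ('Ivan',), ('Bob',)]
Query 2 returns: [('Bob',), ('Ivan',), ('Judy',), ('Carol',), ('Mallory',)]

Reason: ASC vs DESC gives opposite ordering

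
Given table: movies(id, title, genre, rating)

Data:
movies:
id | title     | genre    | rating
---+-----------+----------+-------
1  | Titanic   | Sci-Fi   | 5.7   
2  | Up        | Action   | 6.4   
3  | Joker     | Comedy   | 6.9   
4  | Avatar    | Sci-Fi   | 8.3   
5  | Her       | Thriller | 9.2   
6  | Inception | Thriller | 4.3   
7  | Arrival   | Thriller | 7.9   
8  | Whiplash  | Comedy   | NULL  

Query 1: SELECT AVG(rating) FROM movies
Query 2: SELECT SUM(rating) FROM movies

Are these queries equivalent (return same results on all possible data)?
No, not equivalent

Query 1 returns: [(6.957142857142857,)]
Query 2 returns: [(48.7,)]

Reason: AVG vs SUM give different aggregate values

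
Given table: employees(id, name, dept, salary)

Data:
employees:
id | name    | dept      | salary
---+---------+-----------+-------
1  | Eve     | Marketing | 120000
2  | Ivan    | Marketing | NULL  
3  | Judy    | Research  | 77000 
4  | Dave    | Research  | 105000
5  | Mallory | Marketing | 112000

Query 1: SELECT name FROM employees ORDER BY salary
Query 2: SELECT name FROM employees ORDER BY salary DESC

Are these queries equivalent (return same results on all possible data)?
No, not equivalent

Query 1 returns: [('Ivan',), ('Judy',), ('Dave',), ('Mallory',), ('Eve',)]
Query 2 returns: [('Eve',), ('Mallory',), ('Dave',), ('Judy',), ('Ivan',)]

Reason: ASC vs DESC gives opposite ordering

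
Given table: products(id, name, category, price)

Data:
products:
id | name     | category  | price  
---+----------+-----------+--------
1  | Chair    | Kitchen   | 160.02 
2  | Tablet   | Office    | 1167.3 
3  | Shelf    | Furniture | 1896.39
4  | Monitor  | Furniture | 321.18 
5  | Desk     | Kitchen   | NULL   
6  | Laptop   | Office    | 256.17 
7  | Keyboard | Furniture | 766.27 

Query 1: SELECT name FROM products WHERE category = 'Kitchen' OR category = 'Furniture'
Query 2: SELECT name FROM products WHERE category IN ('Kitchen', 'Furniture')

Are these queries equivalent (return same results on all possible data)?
Yes, equivalent

Both queries return: [('Chair',), ('Desk',), ('Keyboard',), ('Monitor',), ('Shelf',)]

Reason: OR vs IN are equivalent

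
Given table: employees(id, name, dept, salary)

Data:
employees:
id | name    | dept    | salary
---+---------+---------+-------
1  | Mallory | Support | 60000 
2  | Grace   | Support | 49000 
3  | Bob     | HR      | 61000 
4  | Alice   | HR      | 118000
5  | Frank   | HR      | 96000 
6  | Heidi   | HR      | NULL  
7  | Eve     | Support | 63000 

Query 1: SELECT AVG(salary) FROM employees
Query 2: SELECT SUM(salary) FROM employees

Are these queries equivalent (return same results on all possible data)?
No, not equivalent

Query 1 returns: [(74500.0,)]
Query 2 returns: [(447000,)]

Reason: AVG vs SUM give different aggregate values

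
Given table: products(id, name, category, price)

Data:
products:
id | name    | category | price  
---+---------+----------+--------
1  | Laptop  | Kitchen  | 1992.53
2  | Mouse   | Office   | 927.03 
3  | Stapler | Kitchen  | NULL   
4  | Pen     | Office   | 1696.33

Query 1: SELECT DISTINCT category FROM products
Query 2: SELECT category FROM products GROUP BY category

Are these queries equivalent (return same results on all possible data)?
Yes, equivalent

Both queries return: [('Kitchen',), ('Office',)]

Reason: Both get unique categorys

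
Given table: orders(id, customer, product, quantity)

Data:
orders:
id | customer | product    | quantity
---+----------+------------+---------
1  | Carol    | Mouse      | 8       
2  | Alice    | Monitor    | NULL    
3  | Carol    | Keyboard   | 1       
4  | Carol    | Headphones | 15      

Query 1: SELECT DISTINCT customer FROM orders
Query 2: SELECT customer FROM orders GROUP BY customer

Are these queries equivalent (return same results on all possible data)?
Yes, equivalent

Both queries return: [('Alice',), ('Carol',)]

Reason: Both get unique customers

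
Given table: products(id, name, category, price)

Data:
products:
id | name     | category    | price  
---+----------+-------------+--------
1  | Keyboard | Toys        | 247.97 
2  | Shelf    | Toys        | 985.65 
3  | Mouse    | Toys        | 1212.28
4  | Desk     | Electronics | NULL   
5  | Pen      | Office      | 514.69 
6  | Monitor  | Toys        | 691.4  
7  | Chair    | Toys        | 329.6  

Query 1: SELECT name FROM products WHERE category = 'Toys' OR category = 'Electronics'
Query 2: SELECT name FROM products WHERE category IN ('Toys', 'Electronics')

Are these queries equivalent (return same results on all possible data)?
Yes, equivalent

Both queries return: [('Chair',), ('Desk',), ('Keyboard',), ('Monitor',), ('Mouse',), ('Shelf',)]

Reason: OR vs IN are equivalent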